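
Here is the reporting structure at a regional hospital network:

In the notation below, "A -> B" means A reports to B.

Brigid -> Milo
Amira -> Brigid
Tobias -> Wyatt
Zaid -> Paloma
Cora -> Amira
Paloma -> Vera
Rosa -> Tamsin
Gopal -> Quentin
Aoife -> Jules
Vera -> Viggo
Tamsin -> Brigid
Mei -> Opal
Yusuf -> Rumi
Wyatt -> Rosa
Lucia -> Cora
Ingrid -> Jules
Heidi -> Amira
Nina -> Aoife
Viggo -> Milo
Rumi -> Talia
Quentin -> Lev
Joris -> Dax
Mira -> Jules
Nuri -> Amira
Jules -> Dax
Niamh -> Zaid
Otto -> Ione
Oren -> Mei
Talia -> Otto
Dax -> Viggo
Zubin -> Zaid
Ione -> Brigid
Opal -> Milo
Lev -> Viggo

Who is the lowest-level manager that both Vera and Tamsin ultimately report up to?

Vera's chain of managers is Viggo, Milo. Tamsin's chain of managers is Brigid, Milo. The first manager that appears in both chains is Milo.

Milo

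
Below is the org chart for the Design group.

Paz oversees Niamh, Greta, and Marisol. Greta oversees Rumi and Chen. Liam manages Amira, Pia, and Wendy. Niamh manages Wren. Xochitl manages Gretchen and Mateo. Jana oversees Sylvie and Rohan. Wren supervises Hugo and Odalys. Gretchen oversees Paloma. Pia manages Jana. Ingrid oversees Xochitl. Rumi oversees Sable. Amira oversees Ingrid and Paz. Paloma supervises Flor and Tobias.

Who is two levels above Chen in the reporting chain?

Chen reports to Greta, and Greta reports to Paz. So Chen's skip-level manager is Paz.

Paz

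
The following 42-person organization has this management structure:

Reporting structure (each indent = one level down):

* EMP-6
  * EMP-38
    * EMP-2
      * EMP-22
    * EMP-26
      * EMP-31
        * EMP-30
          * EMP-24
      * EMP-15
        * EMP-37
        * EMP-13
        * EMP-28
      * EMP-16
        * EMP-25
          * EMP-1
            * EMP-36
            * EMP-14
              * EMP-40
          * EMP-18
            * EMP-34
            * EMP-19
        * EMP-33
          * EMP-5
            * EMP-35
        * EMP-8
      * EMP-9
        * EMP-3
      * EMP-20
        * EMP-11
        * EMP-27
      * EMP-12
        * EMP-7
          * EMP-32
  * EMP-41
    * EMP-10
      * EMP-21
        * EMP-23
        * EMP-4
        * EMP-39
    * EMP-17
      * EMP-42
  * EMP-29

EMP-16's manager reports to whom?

EMP-16 reports to EMP-26, and EMP-26 reports to EMP-38. So EMP-16's skip-level manager is EMP-38.

EMP-38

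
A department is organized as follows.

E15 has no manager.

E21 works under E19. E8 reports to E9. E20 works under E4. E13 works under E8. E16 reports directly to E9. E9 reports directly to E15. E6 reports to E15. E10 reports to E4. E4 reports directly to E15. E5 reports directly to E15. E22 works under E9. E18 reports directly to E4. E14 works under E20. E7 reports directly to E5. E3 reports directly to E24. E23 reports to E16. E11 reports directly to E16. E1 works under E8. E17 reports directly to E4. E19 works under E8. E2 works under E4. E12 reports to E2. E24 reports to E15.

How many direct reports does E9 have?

3

E9 directly manages E8, E16, E22. That is 3 direct reports.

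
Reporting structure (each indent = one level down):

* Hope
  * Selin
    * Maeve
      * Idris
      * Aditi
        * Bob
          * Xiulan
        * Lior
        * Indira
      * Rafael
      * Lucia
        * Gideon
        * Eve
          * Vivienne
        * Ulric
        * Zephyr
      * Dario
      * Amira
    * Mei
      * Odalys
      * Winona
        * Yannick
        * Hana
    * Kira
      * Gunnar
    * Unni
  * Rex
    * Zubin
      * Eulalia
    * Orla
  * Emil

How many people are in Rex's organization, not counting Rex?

Rex directly manages Zubin, Orla. Under Zubin: Eulalia (1). Orla has no reports. So Rex's organization is 2 direct reports plus everyone under them: 2 + 1 = 3.

3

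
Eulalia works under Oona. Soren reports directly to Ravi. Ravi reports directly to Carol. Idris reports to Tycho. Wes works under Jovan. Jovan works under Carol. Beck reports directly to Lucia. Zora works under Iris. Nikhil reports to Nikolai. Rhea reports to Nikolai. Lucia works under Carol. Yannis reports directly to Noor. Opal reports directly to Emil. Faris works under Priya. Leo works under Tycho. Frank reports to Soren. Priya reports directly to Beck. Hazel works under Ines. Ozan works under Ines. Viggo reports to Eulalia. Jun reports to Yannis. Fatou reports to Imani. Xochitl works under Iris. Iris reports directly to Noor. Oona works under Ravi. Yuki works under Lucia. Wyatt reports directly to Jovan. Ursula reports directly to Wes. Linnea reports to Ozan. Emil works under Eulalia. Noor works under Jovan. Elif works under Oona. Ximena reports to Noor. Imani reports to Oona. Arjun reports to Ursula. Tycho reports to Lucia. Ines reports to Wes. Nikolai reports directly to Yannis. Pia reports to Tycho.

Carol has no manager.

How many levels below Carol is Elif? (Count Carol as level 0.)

Chain from Elif up to Carol: Elif → Oona → Ravi → Carol. That is 3 steps up, so Elif is 3 levels below Carol.

3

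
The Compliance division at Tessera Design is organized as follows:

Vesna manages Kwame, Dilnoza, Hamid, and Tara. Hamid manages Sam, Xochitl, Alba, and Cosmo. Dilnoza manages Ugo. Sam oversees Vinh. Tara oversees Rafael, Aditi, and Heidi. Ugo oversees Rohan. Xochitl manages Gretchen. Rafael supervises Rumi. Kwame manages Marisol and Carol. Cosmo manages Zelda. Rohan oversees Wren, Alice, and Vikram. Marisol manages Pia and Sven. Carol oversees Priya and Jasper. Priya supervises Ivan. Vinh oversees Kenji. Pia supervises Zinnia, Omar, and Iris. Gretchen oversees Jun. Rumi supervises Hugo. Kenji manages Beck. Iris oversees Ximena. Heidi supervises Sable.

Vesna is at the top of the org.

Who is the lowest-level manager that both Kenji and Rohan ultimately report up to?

Vesna

Kenji's chain of managers is Vinh, Sam, Hamid, Vesna. Rohan's chain of managers is Ugo, Dilnoza, Vesna. The first manager that appears in both chains is Vesna.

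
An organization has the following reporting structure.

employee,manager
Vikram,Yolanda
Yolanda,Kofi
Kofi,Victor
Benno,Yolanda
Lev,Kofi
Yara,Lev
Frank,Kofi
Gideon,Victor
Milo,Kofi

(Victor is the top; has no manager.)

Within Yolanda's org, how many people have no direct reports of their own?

2

The people in Yolanda's organization with no one reporting to them are Vikram, Benno. That is 2.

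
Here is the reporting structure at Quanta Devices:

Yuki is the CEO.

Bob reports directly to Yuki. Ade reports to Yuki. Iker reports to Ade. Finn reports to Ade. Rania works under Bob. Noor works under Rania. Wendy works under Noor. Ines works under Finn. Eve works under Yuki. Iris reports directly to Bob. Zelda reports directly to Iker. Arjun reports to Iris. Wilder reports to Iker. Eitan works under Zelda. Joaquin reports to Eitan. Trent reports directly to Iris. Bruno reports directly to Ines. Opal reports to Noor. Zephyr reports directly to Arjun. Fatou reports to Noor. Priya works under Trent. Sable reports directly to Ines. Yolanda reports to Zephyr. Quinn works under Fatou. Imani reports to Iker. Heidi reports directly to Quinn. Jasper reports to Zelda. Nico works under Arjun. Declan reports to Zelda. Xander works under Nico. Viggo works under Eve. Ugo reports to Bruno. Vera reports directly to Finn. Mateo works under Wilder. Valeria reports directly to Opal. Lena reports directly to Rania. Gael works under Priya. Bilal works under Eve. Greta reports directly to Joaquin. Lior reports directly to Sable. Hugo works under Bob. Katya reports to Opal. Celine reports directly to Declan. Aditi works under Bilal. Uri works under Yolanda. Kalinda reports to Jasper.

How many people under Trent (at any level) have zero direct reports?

1

The only person in Trent's organization with no one reporting to them is Gael. That is 1.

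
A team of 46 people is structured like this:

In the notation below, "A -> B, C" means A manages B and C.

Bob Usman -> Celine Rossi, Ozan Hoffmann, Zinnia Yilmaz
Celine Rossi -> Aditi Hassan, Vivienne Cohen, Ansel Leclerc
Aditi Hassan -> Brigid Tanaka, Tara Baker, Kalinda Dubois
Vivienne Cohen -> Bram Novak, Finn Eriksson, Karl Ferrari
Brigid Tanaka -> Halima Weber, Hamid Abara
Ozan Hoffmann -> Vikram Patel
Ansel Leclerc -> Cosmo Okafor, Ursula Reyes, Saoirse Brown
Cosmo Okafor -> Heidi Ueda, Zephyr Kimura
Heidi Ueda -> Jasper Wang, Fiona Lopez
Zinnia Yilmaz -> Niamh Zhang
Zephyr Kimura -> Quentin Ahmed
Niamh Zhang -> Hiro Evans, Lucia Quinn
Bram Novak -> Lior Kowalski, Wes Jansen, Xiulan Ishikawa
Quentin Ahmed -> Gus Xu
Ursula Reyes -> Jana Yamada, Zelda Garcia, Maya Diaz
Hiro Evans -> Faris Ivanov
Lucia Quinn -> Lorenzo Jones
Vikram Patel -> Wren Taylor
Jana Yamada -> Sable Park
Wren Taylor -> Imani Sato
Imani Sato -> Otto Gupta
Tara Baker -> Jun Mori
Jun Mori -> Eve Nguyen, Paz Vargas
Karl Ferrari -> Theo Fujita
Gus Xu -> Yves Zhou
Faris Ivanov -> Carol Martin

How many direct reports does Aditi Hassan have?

Aditi Hassan directly manages Brigid Tanaka, Tara Baker, Kalinda Dubois. That is 3 direct reports.

3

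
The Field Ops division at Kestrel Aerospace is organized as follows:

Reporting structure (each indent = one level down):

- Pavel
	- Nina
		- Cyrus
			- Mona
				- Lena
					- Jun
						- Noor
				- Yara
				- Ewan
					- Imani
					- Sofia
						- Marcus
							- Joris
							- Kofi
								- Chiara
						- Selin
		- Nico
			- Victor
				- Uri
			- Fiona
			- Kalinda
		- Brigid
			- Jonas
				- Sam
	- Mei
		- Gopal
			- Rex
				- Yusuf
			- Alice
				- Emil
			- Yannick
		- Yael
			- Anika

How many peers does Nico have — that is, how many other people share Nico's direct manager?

Nico reports to Nina. Nina's other direct reports are Cyrus, Brigid — 2 peers.

2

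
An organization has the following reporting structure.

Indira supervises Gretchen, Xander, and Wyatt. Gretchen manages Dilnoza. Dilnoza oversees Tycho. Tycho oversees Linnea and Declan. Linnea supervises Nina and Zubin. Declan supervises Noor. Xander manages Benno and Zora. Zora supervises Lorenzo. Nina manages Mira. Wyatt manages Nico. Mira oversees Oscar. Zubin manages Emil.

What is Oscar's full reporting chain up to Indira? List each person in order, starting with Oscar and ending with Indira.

Oscar reports to Mira. Mira reports to Nina. Nina reports to Linnea. Linnea reports to Tycho. Tycho reports to Dilnoza. Dilnoza reports to Gretchen. Gretchen reports to Indira. Indira is at the top.

Oscar -> Mira -> Nina -> Linnea -> Tycho -> Dilnoza -> Gretchen -> Indira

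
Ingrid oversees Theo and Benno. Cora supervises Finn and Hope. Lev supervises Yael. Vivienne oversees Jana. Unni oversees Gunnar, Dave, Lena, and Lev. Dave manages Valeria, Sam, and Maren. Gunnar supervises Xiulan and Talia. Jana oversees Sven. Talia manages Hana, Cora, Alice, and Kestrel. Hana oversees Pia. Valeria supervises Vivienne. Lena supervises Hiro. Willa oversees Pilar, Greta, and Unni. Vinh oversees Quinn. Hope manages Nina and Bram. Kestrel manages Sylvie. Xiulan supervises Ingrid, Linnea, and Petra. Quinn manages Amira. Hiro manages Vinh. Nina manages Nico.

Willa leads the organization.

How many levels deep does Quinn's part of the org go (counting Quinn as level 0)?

The longest chain under Quinn runs Quinn → Amira, which is 1 level below Quinn.

1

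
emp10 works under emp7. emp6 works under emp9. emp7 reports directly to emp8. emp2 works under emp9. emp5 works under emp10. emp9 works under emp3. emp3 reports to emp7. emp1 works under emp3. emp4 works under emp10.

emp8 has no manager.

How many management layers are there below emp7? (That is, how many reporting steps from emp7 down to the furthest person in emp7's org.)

3

The longest chain under emp7 runs emp7 → emp3 → emp9 → emp2, which is 3 levels below emp7.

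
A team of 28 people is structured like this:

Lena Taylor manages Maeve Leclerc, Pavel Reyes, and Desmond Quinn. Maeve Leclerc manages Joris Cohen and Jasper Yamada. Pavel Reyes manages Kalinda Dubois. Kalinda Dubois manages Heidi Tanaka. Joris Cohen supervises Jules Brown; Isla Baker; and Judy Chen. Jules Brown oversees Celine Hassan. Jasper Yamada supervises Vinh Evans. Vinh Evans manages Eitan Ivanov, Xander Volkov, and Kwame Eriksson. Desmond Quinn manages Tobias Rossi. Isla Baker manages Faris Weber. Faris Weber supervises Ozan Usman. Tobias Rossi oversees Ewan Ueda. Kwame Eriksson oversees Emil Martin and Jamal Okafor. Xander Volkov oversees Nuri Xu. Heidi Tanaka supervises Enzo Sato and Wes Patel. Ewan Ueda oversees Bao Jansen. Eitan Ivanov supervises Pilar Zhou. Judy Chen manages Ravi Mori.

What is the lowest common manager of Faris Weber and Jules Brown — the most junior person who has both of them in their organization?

Faris Weber's chain of managers is Isla Baker, Joris Cohen, Maeve Leclerc, Lena Taylor. Jules Brown's chain of managers is Joris Cohen, Maeve Leclerc, Lena Taylor. The first manager that appears in both chains is Joris Cohen.

Joris Cohen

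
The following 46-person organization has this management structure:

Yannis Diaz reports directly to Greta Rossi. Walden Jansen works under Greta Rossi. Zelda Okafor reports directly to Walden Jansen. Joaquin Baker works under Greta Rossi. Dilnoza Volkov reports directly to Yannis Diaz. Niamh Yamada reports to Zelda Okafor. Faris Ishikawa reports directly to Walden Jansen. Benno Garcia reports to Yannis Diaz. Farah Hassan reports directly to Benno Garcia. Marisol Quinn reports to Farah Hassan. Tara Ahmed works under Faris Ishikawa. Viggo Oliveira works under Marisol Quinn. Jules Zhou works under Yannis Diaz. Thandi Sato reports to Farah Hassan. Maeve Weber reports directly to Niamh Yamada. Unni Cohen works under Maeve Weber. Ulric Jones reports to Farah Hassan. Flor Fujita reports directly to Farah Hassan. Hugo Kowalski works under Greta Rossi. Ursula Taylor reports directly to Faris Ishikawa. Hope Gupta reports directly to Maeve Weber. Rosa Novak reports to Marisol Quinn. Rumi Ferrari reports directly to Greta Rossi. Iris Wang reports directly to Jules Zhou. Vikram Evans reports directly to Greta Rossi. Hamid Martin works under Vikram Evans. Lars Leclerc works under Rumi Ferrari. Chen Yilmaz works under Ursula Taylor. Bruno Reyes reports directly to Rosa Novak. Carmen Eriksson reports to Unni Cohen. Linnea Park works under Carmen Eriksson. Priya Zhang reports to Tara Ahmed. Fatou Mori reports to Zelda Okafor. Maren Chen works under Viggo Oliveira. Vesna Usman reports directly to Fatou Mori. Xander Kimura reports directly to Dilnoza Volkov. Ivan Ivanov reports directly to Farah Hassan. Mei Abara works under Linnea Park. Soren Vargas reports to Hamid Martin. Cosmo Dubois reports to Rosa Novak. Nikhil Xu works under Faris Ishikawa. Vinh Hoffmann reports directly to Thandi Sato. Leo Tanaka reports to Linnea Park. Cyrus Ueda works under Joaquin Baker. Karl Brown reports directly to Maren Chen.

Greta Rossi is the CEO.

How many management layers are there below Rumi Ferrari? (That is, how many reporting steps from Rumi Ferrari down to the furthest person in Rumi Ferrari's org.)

1

The longest chain under Rumi Ferrari runs Rumi Ferrari → Lars Leclerc, which is 1 level below Rumi Ferrari.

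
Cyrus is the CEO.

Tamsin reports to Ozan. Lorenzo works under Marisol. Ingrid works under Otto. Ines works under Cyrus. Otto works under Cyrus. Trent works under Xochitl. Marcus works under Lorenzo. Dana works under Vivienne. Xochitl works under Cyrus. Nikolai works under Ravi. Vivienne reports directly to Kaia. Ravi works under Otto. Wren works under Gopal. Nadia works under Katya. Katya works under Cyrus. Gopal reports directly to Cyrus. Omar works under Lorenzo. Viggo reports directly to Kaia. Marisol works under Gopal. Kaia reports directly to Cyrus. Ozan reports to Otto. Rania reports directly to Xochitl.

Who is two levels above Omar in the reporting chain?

Omar reports to Lorenzo, and Lorenzo reports to Marisol. So Omar's skip-level manager is Marisol.

Marisol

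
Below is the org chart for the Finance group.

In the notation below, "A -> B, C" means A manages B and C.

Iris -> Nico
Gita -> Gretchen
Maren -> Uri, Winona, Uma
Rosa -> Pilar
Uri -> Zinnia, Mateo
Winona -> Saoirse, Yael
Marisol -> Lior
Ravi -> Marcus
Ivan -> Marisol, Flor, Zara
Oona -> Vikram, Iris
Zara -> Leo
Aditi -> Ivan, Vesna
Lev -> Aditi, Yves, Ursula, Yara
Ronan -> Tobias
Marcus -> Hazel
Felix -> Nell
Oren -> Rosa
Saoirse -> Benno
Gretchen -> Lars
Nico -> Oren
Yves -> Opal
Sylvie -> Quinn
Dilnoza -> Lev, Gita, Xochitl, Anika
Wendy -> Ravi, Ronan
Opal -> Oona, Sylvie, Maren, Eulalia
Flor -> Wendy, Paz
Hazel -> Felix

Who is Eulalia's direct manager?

Eulalia reports directly to Opal.

Opal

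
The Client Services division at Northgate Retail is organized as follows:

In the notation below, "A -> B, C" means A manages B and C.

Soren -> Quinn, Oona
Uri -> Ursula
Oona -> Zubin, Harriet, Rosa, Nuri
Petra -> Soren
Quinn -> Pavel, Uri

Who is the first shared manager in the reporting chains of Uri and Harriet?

Soren

Uri's chain of managers is Quinn, Soren, Petra. Harriet's chain of managers is Oona, Soren, Petra. The first manager that appears in both chains is Soren.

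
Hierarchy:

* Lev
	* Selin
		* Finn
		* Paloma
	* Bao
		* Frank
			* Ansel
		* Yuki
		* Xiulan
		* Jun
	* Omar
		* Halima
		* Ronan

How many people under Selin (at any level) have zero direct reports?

2

The people in Selin's organization with no one reporting to them are Paloma, Finn. That is 2.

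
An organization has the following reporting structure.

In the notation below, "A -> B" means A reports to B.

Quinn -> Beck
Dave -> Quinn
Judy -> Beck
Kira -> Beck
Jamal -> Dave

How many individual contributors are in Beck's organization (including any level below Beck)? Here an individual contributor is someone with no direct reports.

The people in Beck's organization with no one reporting to them are Kira, Judy, Jamal. That is 3.

3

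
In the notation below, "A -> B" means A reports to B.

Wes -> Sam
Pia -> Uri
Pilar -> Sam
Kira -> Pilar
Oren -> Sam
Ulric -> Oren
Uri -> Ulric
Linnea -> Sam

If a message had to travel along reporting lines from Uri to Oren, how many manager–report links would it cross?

2

Uri is in Oren's organization: the chain from Uri up to Oren is Uri → Ulric → Oren, which is 2 links.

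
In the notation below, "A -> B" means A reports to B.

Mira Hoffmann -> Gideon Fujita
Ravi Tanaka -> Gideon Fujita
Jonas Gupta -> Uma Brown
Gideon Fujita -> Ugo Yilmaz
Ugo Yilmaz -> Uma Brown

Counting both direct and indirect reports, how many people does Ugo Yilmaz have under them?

3

Ugo Yilmaz directly manages Gideon Fujita. Under Gideon Fujita: Ravi Tanaka, Mira Hoffmann (2). That's 3 in total.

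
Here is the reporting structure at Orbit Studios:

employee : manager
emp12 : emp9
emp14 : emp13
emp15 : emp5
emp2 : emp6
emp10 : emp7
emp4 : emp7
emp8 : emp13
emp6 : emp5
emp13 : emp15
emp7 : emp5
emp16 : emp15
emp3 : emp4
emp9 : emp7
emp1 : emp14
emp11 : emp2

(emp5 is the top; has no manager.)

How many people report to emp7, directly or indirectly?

5

emp7 directly manages emp4, emp10, emp9. Under emp4: emp3 (1). emp10 has no reports. Under emp9: emp12 (1). So emp7's organization is 3 direct reports plus everyone under them: 2 + 1 + 2 = 5.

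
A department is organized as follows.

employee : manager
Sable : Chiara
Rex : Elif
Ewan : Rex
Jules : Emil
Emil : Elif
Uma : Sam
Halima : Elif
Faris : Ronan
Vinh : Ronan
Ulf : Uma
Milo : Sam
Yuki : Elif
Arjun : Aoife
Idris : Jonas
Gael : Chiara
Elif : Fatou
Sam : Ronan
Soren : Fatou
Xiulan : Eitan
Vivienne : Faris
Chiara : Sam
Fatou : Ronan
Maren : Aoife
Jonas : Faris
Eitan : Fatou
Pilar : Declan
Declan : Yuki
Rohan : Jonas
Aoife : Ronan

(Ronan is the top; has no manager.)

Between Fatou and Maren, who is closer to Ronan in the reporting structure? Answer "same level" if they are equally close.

Fatou

Fatou is 1 level below Ronan; Maren is 2. Fatou is higher.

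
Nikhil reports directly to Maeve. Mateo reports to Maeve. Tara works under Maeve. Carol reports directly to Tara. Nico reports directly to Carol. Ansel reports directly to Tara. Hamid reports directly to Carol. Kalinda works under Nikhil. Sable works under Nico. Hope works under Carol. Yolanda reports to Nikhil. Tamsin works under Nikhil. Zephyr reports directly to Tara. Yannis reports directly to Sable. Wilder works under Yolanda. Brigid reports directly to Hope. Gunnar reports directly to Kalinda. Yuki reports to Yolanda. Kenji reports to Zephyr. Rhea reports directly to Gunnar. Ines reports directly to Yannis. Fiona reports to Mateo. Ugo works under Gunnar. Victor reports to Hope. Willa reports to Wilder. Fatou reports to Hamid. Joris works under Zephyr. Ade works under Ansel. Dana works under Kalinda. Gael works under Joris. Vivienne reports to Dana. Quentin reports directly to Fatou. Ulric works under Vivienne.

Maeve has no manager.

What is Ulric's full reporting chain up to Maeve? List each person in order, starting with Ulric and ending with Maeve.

Ulric -> Vivienne -> Dana -> Kalinda -> Nikhil -> Maeve

Ulric reports to Vivienne. Vivienne reports to Dana. Dana reports to Kalinda. Kalinda reports to Nikhil. Nikhil reports to Maeve. Maeve is at the top.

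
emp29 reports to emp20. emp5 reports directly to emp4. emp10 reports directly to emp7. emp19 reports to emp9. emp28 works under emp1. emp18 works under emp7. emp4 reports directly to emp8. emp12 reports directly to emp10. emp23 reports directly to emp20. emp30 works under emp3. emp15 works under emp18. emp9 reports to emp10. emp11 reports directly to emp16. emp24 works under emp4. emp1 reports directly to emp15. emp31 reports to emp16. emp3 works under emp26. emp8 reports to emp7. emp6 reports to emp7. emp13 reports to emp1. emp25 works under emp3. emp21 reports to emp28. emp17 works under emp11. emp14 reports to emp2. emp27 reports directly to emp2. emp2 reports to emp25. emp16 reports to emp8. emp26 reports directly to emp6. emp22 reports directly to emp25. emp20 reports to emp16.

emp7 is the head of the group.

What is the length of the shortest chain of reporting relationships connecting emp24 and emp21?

emp24 is 3 levels below emp7, and emp21 is 5 levels below emp7 (their lowest common manager). The shortest path runs up from emp24 to emp7 and back down to emp21: 3 + 5 = 8 links.

8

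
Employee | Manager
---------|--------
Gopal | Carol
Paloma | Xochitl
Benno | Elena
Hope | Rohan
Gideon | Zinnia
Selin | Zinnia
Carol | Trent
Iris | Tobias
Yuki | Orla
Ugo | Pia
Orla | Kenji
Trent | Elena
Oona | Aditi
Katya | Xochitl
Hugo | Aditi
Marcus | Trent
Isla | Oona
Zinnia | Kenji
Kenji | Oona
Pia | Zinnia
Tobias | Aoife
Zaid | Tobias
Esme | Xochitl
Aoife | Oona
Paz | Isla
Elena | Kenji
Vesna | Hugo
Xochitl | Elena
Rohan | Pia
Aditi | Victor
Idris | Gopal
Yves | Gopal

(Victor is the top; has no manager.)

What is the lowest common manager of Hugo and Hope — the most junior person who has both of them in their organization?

Aditi

Hugo's chain of managers is Aditi, Victor. Hope's chain of managers is Rohan, Pia, Zinnia, Kenji, Oona, Aditi, Victor. The first manager that appears in both chains is Aditi.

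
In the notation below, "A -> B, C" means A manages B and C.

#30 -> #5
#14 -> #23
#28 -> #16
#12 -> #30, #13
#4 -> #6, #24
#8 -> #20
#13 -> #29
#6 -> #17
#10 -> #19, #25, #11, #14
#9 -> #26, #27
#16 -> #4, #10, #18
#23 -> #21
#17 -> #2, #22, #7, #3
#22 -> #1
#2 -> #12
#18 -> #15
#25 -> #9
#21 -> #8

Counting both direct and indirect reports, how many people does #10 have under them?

#10 directly manages #19, #25, #11, #14. #19 has no reports. Under #25: #9, #27, #26 (3). #11 has no reports. Under #14: #23, #21, #8, #20 (4). So #10's organization is 4 direct reports plus everyone under them: 1 + 4 + 1 + 5 = 11.

11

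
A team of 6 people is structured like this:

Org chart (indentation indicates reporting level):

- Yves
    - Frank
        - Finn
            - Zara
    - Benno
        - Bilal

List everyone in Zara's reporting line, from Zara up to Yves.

Zara reports to Finn. Finn reports to Frank. Frank reports to Yves. Yves is at the top.

Zara -> Finn -> Frank -> Yves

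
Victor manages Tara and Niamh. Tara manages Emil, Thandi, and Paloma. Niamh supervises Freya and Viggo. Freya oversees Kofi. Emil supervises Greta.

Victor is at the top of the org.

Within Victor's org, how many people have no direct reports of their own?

The people in Victor's organization with no one reporting to them are Viggo, Kofi, Thandi, Greta, Paloma. That is 5.

5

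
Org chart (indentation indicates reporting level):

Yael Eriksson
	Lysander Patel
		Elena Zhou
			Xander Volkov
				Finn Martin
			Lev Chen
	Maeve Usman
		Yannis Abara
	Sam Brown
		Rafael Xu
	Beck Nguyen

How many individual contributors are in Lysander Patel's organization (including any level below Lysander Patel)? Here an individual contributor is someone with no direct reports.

The people in Lysander Patel's organization with no one reporting to them are Lev Chen, Finn Martin. That is 2.

2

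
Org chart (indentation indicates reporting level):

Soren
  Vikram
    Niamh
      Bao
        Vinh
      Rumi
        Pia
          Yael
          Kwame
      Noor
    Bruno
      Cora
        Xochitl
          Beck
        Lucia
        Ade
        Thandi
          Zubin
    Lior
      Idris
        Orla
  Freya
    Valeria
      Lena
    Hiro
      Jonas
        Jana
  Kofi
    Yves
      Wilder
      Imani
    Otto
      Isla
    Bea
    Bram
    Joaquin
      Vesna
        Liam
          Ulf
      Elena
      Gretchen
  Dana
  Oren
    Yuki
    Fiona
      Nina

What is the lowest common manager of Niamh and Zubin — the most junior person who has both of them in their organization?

Niamh's chain of managers is Vikram, Soren. Zubin's chain of managers is Thandi, Cora, Bruno, Vikram, Soren. The first manager that appears in both chains is Vikram.

Vikram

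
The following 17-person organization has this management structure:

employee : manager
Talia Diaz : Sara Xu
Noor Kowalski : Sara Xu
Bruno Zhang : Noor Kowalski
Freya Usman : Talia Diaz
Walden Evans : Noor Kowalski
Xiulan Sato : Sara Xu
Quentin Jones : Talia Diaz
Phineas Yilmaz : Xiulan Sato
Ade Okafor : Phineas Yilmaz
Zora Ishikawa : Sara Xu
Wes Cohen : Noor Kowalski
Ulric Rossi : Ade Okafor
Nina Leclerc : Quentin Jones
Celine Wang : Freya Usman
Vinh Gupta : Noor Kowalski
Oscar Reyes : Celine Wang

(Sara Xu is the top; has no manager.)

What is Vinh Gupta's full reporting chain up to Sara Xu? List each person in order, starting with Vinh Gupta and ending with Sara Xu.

Vinh Gupta -> Noor Kowalski -> Sara Xu

Vinh Gupta reports to Noor Kowalski. Noor Kowalski reports to Sara Xu. Sara Xu is at the top.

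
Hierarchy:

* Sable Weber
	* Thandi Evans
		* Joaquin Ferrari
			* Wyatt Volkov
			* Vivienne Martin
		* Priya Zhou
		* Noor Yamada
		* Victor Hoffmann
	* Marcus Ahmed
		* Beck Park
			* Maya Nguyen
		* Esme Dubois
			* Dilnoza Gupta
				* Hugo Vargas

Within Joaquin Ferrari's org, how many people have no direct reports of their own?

2

The people in Joaquin Ferrari's organization with no one reporting to them are Vivienne Martin, Wyatt Volkov. That is 2.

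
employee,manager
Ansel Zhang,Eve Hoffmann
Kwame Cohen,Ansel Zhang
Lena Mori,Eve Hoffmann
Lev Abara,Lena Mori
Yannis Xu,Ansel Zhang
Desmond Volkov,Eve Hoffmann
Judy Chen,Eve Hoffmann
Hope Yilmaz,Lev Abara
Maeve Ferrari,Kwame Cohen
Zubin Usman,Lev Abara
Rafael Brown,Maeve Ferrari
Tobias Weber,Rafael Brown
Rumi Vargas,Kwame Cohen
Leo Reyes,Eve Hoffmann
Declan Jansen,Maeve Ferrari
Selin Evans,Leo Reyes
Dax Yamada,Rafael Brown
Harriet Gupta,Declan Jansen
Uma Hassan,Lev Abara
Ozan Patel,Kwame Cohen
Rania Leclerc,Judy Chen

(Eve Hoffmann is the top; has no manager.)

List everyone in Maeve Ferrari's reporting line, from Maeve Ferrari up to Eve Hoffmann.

Maeve Ferrari -> Kwame Cohen -> Ansel Zhang -> Eve Hoffmann

Maeve Ferrari reports to Kwame Cohen. Kwame Cohen reports to Ansel Zhang. Ansel Zhang reports to Eve Hoffmann. Eve Hoffmann is at the top.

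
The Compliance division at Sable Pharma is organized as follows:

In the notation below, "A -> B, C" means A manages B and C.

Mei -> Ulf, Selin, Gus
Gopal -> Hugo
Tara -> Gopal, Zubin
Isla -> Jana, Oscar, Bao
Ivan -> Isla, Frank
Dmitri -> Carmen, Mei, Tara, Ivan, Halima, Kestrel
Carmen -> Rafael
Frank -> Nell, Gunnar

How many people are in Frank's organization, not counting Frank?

Frank directly manages Nell, Gunnar. Nell has no reports. Gunnar has no reports. So Frank's organization is 2 direct reports plus everyone under them: 1 + 1 = 2.

2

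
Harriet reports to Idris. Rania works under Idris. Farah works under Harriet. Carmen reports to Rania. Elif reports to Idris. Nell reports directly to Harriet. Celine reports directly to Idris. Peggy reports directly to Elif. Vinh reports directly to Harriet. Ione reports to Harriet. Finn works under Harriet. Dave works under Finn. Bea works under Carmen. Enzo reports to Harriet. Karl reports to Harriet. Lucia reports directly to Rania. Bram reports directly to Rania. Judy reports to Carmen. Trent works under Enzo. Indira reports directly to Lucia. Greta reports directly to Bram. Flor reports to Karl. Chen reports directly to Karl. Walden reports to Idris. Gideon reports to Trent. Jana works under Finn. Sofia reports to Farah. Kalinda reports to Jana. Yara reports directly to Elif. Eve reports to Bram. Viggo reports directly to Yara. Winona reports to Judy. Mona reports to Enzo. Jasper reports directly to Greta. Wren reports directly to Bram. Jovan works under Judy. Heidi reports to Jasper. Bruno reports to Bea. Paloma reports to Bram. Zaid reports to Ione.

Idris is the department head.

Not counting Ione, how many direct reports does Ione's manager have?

Ione reports to Harriet. Harriet's other direct reports are Farah, Nell, Vinh, Finn, Enzo, Karl — 6 peers.

6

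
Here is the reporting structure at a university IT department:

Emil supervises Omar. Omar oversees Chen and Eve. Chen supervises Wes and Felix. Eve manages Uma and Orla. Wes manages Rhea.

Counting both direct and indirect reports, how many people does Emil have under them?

Emil directly manages Omar. Under Omar: Eve, Orla, Uma, Chen, Felix, Wes, Rhea (7). That's 8 in total.

8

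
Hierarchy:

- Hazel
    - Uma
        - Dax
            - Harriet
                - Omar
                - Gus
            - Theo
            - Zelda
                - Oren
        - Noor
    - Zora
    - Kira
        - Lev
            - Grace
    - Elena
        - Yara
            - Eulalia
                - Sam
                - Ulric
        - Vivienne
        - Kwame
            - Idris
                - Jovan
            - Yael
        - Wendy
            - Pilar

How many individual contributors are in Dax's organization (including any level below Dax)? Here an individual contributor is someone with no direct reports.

4

The people in Dax's organization with no one reporting to them are Oren, Theo, Gus, Omar. That is 4.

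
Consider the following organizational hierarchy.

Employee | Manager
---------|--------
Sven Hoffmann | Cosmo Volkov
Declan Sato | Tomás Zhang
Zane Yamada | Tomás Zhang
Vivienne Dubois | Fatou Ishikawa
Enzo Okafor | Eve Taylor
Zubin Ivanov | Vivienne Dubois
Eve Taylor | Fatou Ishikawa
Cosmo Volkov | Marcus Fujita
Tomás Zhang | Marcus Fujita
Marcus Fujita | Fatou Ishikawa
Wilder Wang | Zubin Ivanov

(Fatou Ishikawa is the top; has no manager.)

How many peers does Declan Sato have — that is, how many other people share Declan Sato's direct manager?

1

Declan Sato reports to Tomás Zhang. Tomás Zhang's other direct reports are Zane Yamada — 1 peer.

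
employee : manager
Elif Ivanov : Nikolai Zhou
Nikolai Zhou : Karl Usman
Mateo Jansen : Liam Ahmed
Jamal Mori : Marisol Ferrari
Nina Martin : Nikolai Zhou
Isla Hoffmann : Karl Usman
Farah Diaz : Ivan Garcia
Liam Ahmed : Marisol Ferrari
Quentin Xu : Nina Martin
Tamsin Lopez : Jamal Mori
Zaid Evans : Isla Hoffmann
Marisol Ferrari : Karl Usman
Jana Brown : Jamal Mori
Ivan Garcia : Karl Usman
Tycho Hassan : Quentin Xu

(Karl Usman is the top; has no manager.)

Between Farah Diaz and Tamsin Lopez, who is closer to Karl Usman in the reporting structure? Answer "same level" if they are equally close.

Farah Diaz

Farah Diaz is 2 levels below Karl Usman; Tamsin Lopez is 3. Farah Diaz is higher.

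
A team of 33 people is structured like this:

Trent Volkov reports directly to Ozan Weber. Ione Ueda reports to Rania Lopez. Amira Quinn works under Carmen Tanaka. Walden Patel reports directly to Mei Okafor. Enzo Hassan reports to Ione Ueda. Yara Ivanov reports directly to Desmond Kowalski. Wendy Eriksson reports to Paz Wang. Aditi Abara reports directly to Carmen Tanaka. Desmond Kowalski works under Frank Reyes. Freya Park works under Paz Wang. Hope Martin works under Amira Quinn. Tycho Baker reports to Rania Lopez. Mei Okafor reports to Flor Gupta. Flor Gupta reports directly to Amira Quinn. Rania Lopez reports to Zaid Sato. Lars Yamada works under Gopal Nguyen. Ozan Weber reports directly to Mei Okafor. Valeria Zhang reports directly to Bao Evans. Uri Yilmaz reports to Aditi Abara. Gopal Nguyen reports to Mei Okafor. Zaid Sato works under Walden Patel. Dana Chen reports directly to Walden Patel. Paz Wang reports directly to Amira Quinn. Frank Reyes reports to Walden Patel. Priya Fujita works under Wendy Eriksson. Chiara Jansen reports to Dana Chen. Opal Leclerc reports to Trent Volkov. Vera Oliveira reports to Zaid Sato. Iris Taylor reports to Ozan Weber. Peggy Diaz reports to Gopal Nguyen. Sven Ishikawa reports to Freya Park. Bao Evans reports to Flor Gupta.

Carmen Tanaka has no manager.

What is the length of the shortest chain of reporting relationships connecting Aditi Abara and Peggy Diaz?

Aditi Abara is 1 level below Carmen Tanaka, and Peggy Diaz is 5 levels below Carmen Tanaka (their lowest common manager). The shortest path runs up from Aditi Abara to Carmen Tanaka and back down to Peggy Diaz: 1 + 5 = 6 links.

6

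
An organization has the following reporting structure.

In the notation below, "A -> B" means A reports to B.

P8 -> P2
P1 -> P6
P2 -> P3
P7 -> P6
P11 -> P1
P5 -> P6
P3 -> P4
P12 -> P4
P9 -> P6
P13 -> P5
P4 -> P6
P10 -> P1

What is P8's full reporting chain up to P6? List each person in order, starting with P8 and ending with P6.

P8 -> P2 -> P3 -> P4 -> P6

P8 reports to P2. P2 reports to P3. P3 reports to P4. P4 reports to P6. P6 is at the top.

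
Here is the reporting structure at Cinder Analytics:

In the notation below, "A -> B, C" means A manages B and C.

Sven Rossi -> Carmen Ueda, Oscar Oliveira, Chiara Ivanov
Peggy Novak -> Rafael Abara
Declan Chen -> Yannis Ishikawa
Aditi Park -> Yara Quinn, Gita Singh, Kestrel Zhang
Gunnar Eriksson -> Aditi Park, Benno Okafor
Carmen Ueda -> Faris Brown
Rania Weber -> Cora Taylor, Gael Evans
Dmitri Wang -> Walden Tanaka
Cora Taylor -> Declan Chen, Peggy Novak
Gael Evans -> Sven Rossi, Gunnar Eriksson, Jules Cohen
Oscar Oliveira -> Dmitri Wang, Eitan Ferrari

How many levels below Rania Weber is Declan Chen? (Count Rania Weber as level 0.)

Chain from Declan Chen up to Rania Weber: Declan Chen → Cora Taylor → Rania Weber. That is 2 steps up, so Declan Chen is 2 levels below Rania Weber.

2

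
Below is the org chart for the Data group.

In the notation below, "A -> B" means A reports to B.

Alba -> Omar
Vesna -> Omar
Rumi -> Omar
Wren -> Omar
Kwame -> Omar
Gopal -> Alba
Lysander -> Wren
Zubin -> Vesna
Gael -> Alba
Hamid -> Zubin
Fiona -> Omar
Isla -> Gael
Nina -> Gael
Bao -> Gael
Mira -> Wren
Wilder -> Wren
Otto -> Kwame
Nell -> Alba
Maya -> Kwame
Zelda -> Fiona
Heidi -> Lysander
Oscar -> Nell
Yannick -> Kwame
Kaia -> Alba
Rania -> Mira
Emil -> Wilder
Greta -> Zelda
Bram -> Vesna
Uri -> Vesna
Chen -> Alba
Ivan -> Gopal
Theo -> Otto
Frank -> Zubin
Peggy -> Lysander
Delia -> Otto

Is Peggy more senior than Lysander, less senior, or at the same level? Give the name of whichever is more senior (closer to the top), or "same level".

Peggy is 3 levels below Omar; Lysander is 2. Lysander is higher.

Lysander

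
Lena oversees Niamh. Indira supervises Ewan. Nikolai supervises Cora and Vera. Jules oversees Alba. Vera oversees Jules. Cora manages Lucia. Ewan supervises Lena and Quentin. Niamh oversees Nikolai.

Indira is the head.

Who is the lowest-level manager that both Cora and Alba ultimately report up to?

Cora's chain of managers is Nikolai, Niamh, Lena, Ewan, Indira. Alba's chain of managers is Jules, Vera, Nikolai, Niamh, Lena, Ewan, Indira. The first manager that appears in both chains is Nikolai.

Nikolai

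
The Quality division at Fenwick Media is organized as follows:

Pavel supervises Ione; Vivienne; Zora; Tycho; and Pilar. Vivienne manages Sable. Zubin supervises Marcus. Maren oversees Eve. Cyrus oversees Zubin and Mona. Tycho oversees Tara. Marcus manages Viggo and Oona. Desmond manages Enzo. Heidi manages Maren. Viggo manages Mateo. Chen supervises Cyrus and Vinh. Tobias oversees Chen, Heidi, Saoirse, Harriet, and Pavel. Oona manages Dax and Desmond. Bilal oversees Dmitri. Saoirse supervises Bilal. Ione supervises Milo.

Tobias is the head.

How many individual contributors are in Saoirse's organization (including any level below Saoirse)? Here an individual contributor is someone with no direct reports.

1

The only person in Saoirse's organization with no one reporting to them is Dmitri. That is 1.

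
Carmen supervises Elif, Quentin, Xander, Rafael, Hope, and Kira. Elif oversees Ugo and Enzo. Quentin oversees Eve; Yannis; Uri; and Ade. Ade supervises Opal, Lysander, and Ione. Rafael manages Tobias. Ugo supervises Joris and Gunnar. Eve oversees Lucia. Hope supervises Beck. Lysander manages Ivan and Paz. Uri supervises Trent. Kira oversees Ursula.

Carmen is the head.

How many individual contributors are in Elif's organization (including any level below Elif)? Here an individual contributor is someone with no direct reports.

3

The people in Elif's organization with no one reporting to them are Enzo, Gunnar, Joris. That is 3.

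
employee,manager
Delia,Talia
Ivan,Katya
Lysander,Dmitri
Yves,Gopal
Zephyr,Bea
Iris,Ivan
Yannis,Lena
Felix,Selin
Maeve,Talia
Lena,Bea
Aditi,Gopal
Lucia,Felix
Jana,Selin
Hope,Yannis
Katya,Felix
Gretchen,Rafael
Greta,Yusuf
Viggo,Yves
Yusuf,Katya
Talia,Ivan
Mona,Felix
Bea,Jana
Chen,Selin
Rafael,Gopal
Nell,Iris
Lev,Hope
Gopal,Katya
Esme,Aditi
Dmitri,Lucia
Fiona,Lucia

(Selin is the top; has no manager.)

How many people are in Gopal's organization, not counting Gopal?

Gopal directly manages Aditi, Yves, Rafael. Under Aditi: Esme (1). Under Yves: Viggo (1). Under Rafael: Gretchen (1). So Gopal's organization is 3 direct reports plus everyone under them: 2 + 2 + 2 = 6.

6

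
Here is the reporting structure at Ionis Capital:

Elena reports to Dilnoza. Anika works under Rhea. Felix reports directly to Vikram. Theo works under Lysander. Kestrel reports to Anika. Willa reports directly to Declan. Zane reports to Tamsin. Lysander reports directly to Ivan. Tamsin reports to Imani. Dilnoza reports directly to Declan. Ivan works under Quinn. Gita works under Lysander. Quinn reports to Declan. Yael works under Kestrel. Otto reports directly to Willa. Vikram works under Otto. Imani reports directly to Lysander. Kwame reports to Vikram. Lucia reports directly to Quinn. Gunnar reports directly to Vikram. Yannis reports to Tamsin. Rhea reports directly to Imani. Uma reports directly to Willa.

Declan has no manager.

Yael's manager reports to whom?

Anika

Yael reports to Kestrel, and Kestrel reports to Anika. So Yael's skip-level manager is Anika.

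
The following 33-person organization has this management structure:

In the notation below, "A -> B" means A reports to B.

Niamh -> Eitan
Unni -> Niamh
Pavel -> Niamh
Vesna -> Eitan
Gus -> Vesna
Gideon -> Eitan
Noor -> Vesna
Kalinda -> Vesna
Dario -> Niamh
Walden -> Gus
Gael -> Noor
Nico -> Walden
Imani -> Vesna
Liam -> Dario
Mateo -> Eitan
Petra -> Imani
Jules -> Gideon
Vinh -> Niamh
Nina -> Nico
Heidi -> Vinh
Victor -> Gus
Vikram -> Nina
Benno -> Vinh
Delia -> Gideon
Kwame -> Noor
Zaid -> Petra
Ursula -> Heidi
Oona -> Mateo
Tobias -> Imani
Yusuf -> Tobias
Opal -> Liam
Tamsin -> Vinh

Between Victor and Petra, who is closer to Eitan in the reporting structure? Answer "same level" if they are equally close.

same level

Both Victor and Petra are 3 levels below Eitan.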